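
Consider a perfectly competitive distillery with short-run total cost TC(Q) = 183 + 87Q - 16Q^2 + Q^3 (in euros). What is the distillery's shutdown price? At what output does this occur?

The firm shuts down when price falls below the minimum of average variable cost. AVC = VC/Q = 87 - 16Q + Q^2.
At the minimum of AVC, MC = AVC. MC = 87 - 32Q + 3Q^2; setting MC = AVC gives 2Q^2 - 16Q = 0, so Q = 8. min AVC = 23.
The firm shuts down for any P below €23.

€23 per unit, at Q = 8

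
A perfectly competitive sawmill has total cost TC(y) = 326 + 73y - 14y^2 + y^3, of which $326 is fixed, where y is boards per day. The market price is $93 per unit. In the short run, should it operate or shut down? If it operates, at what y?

Produce at y = 10

Variable cost is VC = 73y - 14y^2 + y^3, so AVC = VC/y = 73 - 14y + y^2 and MC = dTC/dy = 73 - 28y + 3y^2.
AVC hits its minimum where MC = AVC, at y = 7, giving min AVC = 73 - 14·7 + 7^2 = $24.
P = $93 exceeds min AVC = $24, so the firm stays open.
P = MC gives -20 - 28y + 3y^2 = 0, with roots -2/3 and 10. Take the larger (rising MC): y* = 10.
Check: AVC at y = 10 is $33 ≤ P, so revenue covers variable cost.
Profit = P·y − TC = 93·10 − 656 = $274.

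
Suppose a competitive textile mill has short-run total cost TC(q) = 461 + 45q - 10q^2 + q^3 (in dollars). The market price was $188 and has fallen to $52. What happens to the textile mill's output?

Output falls from 11 to 7

AVC = 45 - 10q + q^2, minimized at q = 5 where min AVC = $20. MC = 45 - 20q + 3q^2.
At P = $188 ≥ min AVC, set P = MC on the rising branch: q = 11.
At P = $52 ≥ min AVC, set P = MC: q = 7. The firm stays open but cuts output.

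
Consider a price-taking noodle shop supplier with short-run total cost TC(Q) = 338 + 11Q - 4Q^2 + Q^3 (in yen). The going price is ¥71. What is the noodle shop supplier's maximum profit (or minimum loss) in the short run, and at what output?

AVC = 11 - 4Q + Q^2 has its minimum ¥7 at Q = 2; price ¥71 clears that bar, so the firm operates.
With MC = 11 - 8Q + 3Q^2, P = MC on the upward-sloping part at Q* = 6.
TR = 71·6 = 426. TC = 338 + 138 = 476. Profit = 426 − 476 = -¥50.
Shutting down would mean losing the fixed cost of ¥338, so operating at a loss of ¥50 is better by ¥288.

Profit = -¥50 at Q = 6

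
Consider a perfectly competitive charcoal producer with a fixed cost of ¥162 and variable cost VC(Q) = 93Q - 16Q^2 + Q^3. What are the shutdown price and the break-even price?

Shutdown price = ¥29; break-even price = ¥48

AVC = 93 - 16Q + Q^2; minimized at Q = 8, giving min AVC = ¥29. That is the shutdown price.
ATC = 162/Q + 93 - 16Q + Q^2. Setting dATC/dQ = −162/Q^2 − 16 + 2Q = 0 gives Q = 9 (since 2·9^3 − 16·9^2 = 162).
min ATC = 162/9 + 93 − 16·9 + 9^2 = ¥48. That is the break-even price.
Between these two prices the firm operates at a loss; above ¥48 it earns a profit.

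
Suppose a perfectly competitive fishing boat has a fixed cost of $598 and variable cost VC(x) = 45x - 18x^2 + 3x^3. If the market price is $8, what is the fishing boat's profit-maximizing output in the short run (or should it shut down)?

Strip out fixed cost: VC = 45x - 18x^2 + 3x^3. Then AVC = 45 - 18x + 3x^2 and MC = 45 - 36x + 9x^2.
AVC is minimized where dAVC/dx = -18 + 6x = 0, at x = 3; min AVC = 45 - 18·3 + 3·3^2 = $18.
With P < min AVC ($8 < $18), every unit sold adds to the loss.
Shutting down limits the loss to fixed cost, $598.

Shut down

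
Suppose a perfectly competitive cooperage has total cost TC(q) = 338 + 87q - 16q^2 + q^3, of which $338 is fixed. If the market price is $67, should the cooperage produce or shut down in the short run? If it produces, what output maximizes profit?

Produce at q = 10

Variable cost is VC = 87q - 16q^2 + q^3, so AVC = VC/q = 87 - 16q + q^2 and MC = dTC/dq = 87 - 32q + 3q^2.
AVC is minimized where dAVC/dq = -16 + 2q = 0, at q = 8; min AVC = 87 - 16·8 + 8^2 = $23.
Since P = $67 ≥ min AVC = $23, price covers variable cost and the firm should produce.
P = MC gives 20 - 32q + 3q^2 = 0, with roots 2/3 and 10. Take the larger (rising MC): q* = 10.
Check: AVC at q = 10 is $27 ≤ P, so revenue covers variable cost.
Profit = P·q − TC = 67·10 − 608 = $62.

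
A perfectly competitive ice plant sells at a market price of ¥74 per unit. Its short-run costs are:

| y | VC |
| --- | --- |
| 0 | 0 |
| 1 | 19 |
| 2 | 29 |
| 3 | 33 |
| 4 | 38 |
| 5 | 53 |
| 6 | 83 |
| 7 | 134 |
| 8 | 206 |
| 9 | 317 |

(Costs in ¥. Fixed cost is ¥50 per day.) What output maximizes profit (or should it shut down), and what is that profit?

Compute π = P·y − TC at each output: y=0: -50; y=1: 5; y=2: 69; y=3: 139; y=4: 208; y=5: 267; y=6: 311; y=7: 334; y=8: 336; y=9: 299.
Profit is maximized at y = 8. AVC there is 206/8 = ¥25.75 ≤ P, so producing beats shutting down (which would give -¥50).

y = 8; profit = ¥336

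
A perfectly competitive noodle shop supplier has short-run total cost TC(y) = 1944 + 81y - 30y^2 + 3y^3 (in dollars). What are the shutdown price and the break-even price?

Shutdown price = $6; break-even price = $270

AVC = 81 - 30y + 3y^2; minimized at y = 5, giving min AVC = $6. That is the shutdown price.
ATC = 1944/y + 81 - 30y + 3y^2. Setting dATC/dy = −1944/y^2 − 30 + 6y = 0 gives y = 9 (since 6·9^3 − 30·9^2 = 1944).
min ATC = 1944/9 + 81 − 30·9 + 3·9^2 = $270. That is the break-even price.
For $6 ≤ P < $270 the firm produces at a loss; below $6 it shuts down.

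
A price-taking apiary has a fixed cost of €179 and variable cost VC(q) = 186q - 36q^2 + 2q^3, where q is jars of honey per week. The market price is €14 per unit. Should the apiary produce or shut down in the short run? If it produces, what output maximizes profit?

From TC, MC = TC'(q) = 186 - 72q + 6q^2 and AVC = VC/q = 186 - 36q + 2q^2.
AVC hits its minimum where MC = AVC, at q = 9, giving min AVC = 186 - 36·9 + 2·9^2 = €24.
Since P = €14 < min AVC = €24, price fails to cover variable cost at any output.
Shutting down limits the loss to fixed cost, €179.

Shut down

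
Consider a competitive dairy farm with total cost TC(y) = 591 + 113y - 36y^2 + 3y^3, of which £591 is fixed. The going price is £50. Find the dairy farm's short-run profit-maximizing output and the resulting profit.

AVC = 113 - 36y + 3y^2; min AVC = £5 at y = 6. Since P = £50 ≥ min AVC, the firm produces.
With MC = 113 - 72y + 9y^2, P = MC on the upward-sloping part at y* = 7.
TR = 50·7 = 350. TC = 591 + 56 = 647. Profit = 350 − 647 = -£297.
That loss of £297 beats the £591 the firm would lose by shutting down; producing recovers £294 of fixed cost.

Profit = -£297 at y = 7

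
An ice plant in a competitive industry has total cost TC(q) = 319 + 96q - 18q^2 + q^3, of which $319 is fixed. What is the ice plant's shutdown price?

$15 per unit

Short-run supply begins at min AVC. From VC = 96q - 18q^2 + q^3, AVC = 96 - 18q + q^2.
dAVC/dq = -18 + 2q = 0 gives q = 9. min AVC = 96 - 18·9 + 9^2 = 15.
For P < $15 the firm produces nothing.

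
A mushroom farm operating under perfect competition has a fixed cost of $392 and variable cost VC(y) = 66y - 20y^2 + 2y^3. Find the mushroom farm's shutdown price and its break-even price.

Shutdown price = $16; break-even price = $80

Shutdown price = min AVC. AVC = 66 - 20y + 2y^2, with vertex at y = 5 and minimum $16.
ATC = 392/y + 66 - 20y + 2y^2. Setting dATC/dy = −392/y^2 − 20 + 4y = 0 gives y = 7 (since 4·7^3 − 20·7^2 = 392).
min ATC = 392/7 + 66 − 20·7 + 2·7^2 = $80. That is the break-even price.
Between these two prices the firm operates at a loss; above $80 it earns a profit.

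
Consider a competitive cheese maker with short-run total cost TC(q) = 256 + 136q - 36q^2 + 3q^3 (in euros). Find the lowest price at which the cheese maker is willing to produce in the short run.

The shutdown price is the minimum of AVC. VC = 136q - 36q^2 + 3q^3, so AVC = 136 - 36q + 3q^2.
dAVC/dq = -36 + 6q = 0 gives q = 6. min AVC = 136 - 36·6 + 3·6^2 = 28.
For P < €28 the firm produces nothing.

€28 per unit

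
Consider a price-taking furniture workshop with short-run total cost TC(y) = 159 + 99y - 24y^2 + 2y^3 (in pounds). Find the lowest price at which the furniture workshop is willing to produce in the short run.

The firm shuts down when price falls below the minimum of average variable cost. AVC = VC/y = 99 - 24y + 2y^2.
dAVC/dy = -24 + 4y = 0 gives y = 6. min AVC = 99 - 24·6 + 2·6^2 = 27.
So the shutdown price is £27.

£27 per unit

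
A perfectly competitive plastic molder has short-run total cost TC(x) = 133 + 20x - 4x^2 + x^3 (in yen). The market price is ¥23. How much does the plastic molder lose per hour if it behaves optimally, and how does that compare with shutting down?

AVC = 20 - 4x + x^2 has its minimum ¥16 at x = 2; price ¥23 clears that bar, so the firm operates.
MC = 20 - 8x + 3x^2. Setting P = MC and taking the root on the rising branch gives x* = 3.
TR = 23·3 = 69. TC = 133 + 51 = 184. Profit = 69 − 184 = -¥115.
By producing, the firm covers all variable cost plus ¥18 of fixed cost; shutting down would lose the full ¥133.

Profit = -¥115 at x = 3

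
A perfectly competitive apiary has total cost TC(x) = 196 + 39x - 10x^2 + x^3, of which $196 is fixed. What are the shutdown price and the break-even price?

Shutdown price = $14; break-even price = $46

Shutdown price = min AVC. AVC = 39 - 10x + x^2, with vertex at x = 5 and minimum $14.
ATC = 196/x + 39 - 10x + x^2. Setting dATC/dx = −196/x^2 − 10 + 2x = 0 gives x = 7 (since 2·7^3 − 10·7^2 = 196).
min ATC = 196/7 + 39 − 10·7 + 7^2 = $46. That is the break-even price.
Between these two prices the firm operates at a loss; above $46 it earns a profit.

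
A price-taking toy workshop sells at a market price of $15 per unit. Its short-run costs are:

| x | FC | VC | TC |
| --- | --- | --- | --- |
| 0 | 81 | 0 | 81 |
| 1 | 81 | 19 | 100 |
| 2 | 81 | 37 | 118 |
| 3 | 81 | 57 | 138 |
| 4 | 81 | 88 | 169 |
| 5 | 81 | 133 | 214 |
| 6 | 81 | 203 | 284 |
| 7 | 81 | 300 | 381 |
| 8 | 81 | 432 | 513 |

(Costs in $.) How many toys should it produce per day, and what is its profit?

x = 0 (shut down); profit = -$81

Tabulate TR − TC: x=0: -81; x=1: -85; x=2: -88; x=3: -93; x=4: -109; x=5: -139; x=6: -194; x=7: -276; x=8: -393.
Profit is highest at x = 0. Equivalently, the lowest AVC in the table is 37/2 ≈ $18.50 at x = 2, and P = $15 falls below it — price never covers variable cost, so the firm shuts down and loses only its fixed cost.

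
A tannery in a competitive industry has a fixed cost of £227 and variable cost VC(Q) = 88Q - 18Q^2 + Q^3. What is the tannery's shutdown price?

£7 per unit

The shutdown price is the minimum of AVC. VC = 88Q - 18Q^2 + Q^3, so AVC = 88 - 18Q + Q^2.
dAVC/dQ = -18 + 2Q = 0 gives Q = 9. min AVC = 88 - 18·9 + 9^2 = 7.
So the shutdown price is £7.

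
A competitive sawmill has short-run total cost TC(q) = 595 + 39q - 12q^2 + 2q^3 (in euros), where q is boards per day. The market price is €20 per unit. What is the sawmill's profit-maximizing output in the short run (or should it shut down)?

Variable cost is VC = 39q - 12q^2 + 2q^3, so AVC = VC/q = 39 - 12q + 2q^2 and MC = dTC/dq = 39 - 24q + 6q^2.
The AVC parabola has its vertex at q = 12/4 = 3, where AVC = 39 - 12·3 + 2·3^2 = €21.
Since P = €20 < min AVC = €21, price fails to cover variable cost at any output.
Shutting down limits the loss to fixed cost, €595.

Shut down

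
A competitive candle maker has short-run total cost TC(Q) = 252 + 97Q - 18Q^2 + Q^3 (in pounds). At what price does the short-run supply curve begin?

The shutdown price is the minimum of AVC. VC = 97Q - 18Q^2 + Q^3, so AVC = 97 - 18Q + Q^2.
At the minimum of AVC, MC = AVC. MC = 97 - 36Q + 3Q^2; setting MC = AVC gives 2Q^2 - 18Q = 0, so Q = 9. min AVC = 16.
So the shutdown price is £16.

£16 per unit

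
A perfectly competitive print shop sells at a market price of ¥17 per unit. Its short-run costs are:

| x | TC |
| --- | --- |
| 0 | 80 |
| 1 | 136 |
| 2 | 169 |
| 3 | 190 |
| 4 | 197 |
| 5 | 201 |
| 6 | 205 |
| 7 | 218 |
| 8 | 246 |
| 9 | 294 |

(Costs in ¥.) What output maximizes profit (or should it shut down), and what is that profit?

x = 0 (shut down); profit = -¥80

Profit at each row (π = 17x − TC): x=0: -80; x=1: -119; x=2: -135; x=3: -139; x=4: -129; x=5: -116; x=6: -103; x=7: -99; x=8: -110; x=9: -141.
Profit is highest at x = 0. Equivalently, the lowest AVC in the table is 138/7 ≈ ¥19.71 at x = 7, and P = ¥17 falls below it — price never covers variable cost, so the firm shuts down and loses only its fixed cost.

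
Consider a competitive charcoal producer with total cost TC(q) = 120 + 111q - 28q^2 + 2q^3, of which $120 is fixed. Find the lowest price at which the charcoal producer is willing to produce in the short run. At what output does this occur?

$13 per unit, at q = 7

The shutdown price is the minimum of AVC. VC = 111q - 28q^2 + 2q^3, so AVC = 111 - 28q + 2q^2.
dAVC/dq = -28 + 4q = 0 gives q = 7. min AVC = 111 - 28·7 + 2·7^2 = 13.
So the shutdown price is $13.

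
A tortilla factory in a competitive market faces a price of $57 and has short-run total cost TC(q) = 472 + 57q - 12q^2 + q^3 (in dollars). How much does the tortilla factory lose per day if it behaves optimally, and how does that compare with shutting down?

AVC = 57 - 12q + q^2 has its minimum $21 at q = 6; price $57 clears that bar, so the firm operates.
With MC = 57 - 24q + 3q^2, P = MC on the upward-sloping part at q* = 8.
TR = 57·8 = 456. TC = 472 + 200 = 672. Profit = 456 − 672 = -$216.
By producing, the firm covers all variable cost plus $256 of fixed cost; shutting down would lose the full $472.

Profit = -$216 at q = 8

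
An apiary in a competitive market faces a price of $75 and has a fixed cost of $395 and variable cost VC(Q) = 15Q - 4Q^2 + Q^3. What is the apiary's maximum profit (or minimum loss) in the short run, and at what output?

Profit = -$107 at Q = 6

AVC = 15 - 4Q + Q^2 has its minimum $11 at Q = 2; price $75 clears that bar, so the firm operates.
MC = 15 - 8Q + 3Q^2. Setting P = MC and taking the root on the rising branch gives Q* = 6.
TR = 75·6 = 450. TC = 395 + 162 = 557. Profit = 450 − 557 = -$107.
By producing, the firm covers all variable cost plus $288 of fixed cost; shutting down would lose the full $395.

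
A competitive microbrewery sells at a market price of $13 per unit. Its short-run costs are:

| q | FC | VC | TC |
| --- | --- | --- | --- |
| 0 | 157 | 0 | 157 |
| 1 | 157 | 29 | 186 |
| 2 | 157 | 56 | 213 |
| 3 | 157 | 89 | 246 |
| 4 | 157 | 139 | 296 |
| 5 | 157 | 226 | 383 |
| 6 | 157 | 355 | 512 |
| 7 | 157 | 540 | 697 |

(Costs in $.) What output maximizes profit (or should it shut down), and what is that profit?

Tabulate TR − TC: q=0: -157; q=1: -173; q=2: -187; q=3: -207; q=4: -244; q=5: -318; q=6: -434; q=7: -606.
Profit is highest at q = 0. Equivalently, the lowest AVC in the table is 56/2 ≈ $28 at q = 2, and P = $13 falls below it — price never covers variable cost, so the firm shuts down and loses only its fixed cost.

q = 0 (shut down); profit = -$157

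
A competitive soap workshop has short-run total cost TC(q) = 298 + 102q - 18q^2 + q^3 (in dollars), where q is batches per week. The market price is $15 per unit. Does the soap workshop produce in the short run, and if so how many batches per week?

Shut down

Strip out fixed cost: VC = 102q - 18q^2 + q^3. Then AVC = 102 - 18q + q^2 and MC = 102 - 36q + 3q^2.
AVC is minimized where dAVC/dq = -18 + 2q = 0, at q = 9; min AVC = 102 - 18·9 + 9^2 = $21.
P = $15 lies below min AVC = $21; no output level covers variable cost.
The firm minimizes its loss by shutting down and losing only its fixed cost of $298.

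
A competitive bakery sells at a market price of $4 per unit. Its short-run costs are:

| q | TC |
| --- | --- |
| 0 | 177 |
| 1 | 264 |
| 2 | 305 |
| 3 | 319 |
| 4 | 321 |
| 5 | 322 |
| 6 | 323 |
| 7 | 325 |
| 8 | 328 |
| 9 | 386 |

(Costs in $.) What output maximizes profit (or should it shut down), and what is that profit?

q = 0 (shut down); profit = -$177

Tabulate TR − TC: q=0: -177; q=1: -260; q=2: -297; q=3: -307; q=4: -305; q=5: -302; q=6: -299; q=7: -297; q=8: -296; q=9: -350.
Profit is highest at q = 0. Equivalently, the lowest AVC in the table is 151/8 ≈ $18.88 at q = 8, and P = $4 falls below it — price never covers variable cost, so the firm shuts down and loses only its fixed cost.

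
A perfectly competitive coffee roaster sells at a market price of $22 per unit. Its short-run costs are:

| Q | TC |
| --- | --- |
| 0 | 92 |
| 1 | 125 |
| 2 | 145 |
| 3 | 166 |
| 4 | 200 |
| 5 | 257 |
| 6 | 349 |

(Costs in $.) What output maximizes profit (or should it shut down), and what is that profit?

Compute π = P·Q − TC at each output: Q=0: -92; Q=1: -103; Q=2: -101; Q=3: -100; Q=4: -112; Q=5: -147; Q=6: -217.
Profit is highest at Q = 0. Equivalently, the lowest AVC in the table is 74/3 ≈ $24.67 at Q = 3, and P = $22 falls below it — price never covers variable cost, so the firm shuts down and loses only its fixed cost.

Q = 0 (shut down); profit = -$92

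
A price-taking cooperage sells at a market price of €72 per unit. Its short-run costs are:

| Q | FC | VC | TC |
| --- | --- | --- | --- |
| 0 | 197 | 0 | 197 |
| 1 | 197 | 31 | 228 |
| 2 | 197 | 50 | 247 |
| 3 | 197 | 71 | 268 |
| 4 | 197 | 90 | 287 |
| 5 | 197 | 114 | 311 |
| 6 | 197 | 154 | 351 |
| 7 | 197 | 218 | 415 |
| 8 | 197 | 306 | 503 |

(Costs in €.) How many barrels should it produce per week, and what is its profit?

Profit at each row (π = 72Q − TC): Q=0: -197; Q=1: -156; Q=2: -103; Q=3: -52; Q=4: 1; Q=5: 49; Q=6: 81; Q=7: 89; Q=8: 73.
Profit is maximized at Q = 7. AVC there is 218/7 = €31.14 ≤ P, so producing beats shutting down (which would give -€197).

Q = 7; profit = €89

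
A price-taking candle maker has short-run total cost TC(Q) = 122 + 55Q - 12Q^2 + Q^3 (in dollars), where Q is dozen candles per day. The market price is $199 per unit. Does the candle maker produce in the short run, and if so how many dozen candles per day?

Produce at Q = 12

Strip out fixed cost: VC = 55Q - 12Q^2 + Q^3. Then AVC = 55 - 12Q + Q^2 and MC = 55 - 24Q + 3Q^2.
AVC hits its minimum where MC = AVC, at Q = 6, giving min AVC = 55 - 12·6 + 6^2 = $19.
Because $199 ≥ $19, revenue can cover variable cost; the firm operates.
P = MC gives -144 - 24Q + 3Q^2 = 0, with roots -4 and 12. Take the larger (rising MC): Q* = 12.
Check: AVC at Q = 12 is $55 ≤ P, so revenue covers variable cost.
Profit = P·Q − TC = 199·12 − 782 = $1606.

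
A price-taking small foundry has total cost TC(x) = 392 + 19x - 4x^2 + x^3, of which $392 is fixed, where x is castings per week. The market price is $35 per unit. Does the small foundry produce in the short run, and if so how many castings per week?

From TC, MC = TC'(x) = 19 - 8x + 3x^2 and AVC = VC/x = 19 - 4x + x^2.
AVC is minimized where dAVC/dx = -4 + 2x = 0, at x = 2; min AVC = 19 - 4·2 + 2^2 = $15.
P = $35 exceeds min AVC = $15, so the firm stays open.
P = MC gives -16 - 8x + 3x^2 = 0, with roots -4/3 and 4. Take the larger (rising MC): x* = 4.
Check: AVC at x = 4 is $19 ≤ P, so revenue covers variable cost.
Profit = P·x − TC = 35·4 − 468 = -$328, a loss, but smaller than the $392 fixed cost the firm would lose by shutting down.

Produce at x = 4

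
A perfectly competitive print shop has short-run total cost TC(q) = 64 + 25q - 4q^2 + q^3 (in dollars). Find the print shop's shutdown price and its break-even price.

AVC = 25 - 4q + q^2; minimized at q = 2, giving min AVC = $21. That is the shutdown price.
ATC = 64/q + 25 - 4q + q^2. Setting dATC/dq = −64/q^2 − 4 + 2q = 0 gives q = 4 (since 2·4^3 − 4·4^2 = 64).
min ATC = 64/4 + 25 − 4·4 + 4^2 = $41. That is the break-even price.
Between these two prices the firm operates at a loss; above $41 it earns a profit.

Shutdown price = $21; break-even price = $41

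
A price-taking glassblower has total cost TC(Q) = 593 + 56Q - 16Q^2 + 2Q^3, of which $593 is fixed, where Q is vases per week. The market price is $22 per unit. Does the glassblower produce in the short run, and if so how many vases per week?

Shut down

Strip out fixed cost: VC = 56Q - 16Q^2 + 2Q^3. Then AVC = 56 - 16Q + 2Q^2 and MC = 56 - 32Q + 6Q^2.
AVC is minimized where dAVC/dQ = -16 + 4Q = 0, at Q = 4; min AVC = 56 - 16·4 + 2·4^2 = $24.
With P < min AVC ($22 < $24), every unit sold adds to the loss.
Best response: produce nothing and absorb the $593 fixed cost.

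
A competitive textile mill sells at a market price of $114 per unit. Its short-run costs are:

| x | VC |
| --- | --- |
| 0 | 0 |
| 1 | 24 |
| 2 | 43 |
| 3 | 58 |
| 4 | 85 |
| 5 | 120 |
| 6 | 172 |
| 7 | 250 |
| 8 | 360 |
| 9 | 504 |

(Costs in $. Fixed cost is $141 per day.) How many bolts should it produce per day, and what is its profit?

x = 8; profit = $411

Compute π = P·x − TC at each output: x=0: -141; x=1: -51; x=2: 44; x=3: 143; x=4: 230; x=5: 309; x=6: 371; x=7: 407; x=8: 411; x=9: 381.
Profit is maximized at x = 8. AVC there is 360/8 = $45 ≤ P, so producing beats shutting down (which would give -$141).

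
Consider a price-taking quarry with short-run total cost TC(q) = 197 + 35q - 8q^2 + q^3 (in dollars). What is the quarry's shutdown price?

Short-run supply begins at min AVC. From VC = 35q - 8q^2 + q^3, AVC = 35 - 8q + q^2.
dAVC/dq = -8 + 2q = 0 gives q = 4. min AVC = 35 - 8·4 + 4^2 = 19.
For P < $19 the firm produces nothing.

$19 per unit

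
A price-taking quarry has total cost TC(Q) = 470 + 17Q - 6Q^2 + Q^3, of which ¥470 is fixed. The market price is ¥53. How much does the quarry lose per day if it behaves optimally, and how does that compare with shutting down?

AVC = 17 - 6Q + Q^2; min AVC = ¥8 at Q = 3. Since P = ¥53 ≥ min AVC, the firm produces.
MC = 17 - 12Q + 3Q^2. Setting P = MC and taking the root on the rising branch gives Q* = 6.
TR = 53·6 = 318. TC = 470 + 102 = 572. Profit = 318 − 572 = -¥254.
That loss of ¥254 beats the ¥470 the firm would lose by shutting down; producing recovers ¥216 of fixed cost.

Profit = -¥254 at Q = 6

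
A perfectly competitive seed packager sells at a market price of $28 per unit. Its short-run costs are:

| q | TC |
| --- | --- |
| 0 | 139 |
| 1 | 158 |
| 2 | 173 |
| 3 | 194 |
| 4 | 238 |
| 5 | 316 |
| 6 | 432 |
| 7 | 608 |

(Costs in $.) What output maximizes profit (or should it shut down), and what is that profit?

Tabulate TR − TC: q=0: -139; q=1: -130; q=2: -117; q=3: -110; q=4: -126; q=5: -176; q=6: -264; q=7: -412.
Profit is maximized at q = 3. AVC there is 55/3 = $18.33 ≤ P, so producing beats shutting down (which would give -$139).

q = 3; profit = -$110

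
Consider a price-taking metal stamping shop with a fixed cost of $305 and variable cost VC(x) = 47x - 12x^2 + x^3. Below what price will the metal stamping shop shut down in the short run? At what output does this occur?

$11 per unit, at x = 6

The shutdown price is the minimum of AVC. VC = 47x - 12x^2 + x^3, so AVC = 47 - 12x + x^2.
At the minimum of AVC, MC = AVC. MC = 47 - 24x + 3x^2; setting MC = AVC gives 2x^2 - 12x = 0, so x = 6. min AVC = 11.
So the shutdown price is $11.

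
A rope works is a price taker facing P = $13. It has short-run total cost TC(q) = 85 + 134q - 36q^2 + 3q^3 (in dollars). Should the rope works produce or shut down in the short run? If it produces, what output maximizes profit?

Shut down

Variable cost is VC = 134q - 36q^2 + 3q^3, so AVC = VC/q = 134 - 36q + 3q^2 and MC = dTC/dq = 134 - 72q + 9q^2.
AVC hits its minimum where MC = AVC, at q = 6, giving min AVC = 134 - 36·6 + 3·6^2 = $26.
P = $13 lies below min AVC = $26; no output level covers variable cost.
The firm minimizes its loss by shutting down and losing only its fixed cost of $85.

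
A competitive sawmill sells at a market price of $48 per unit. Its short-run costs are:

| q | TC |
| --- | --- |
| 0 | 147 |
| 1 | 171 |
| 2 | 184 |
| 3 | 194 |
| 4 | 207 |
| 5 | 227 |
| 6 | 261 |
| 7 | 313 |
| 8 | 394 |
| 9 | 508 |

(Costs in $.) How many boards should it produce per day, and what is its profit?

Tabulate TR − TC: q=0: -147; q=1: -123; q=2: -88; q=3: -50; q=4: -15; q=5: 13; q=6: 27; q=7: 23; q=8: -10; q=9: -76.
Profit is maximized at q = 6. AVC there is 114/6 = $19 ≤ P, so producing beats shutting down (which would give -$147).

q = 6; profit = $27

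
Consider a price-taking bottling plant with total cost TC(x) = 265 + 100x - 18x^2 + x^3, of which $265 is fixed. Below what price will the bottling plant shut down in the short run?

$19 per unit

Short-run supply begins at min AVC. From VC = 100x - 18x^2 + x^3, AVC = 100 - 18x + x^2.
dAVC/dx = -18 + 2x = 0 gives x = 9. min AVC = 100 - 18·9 + 9^2 = 19.
For P < $19 the firm produces nothing.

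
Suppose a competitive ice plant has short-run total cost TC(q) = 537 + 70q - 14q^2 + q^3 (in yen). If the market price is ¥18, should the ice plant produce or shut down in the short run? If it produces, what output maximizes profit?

Strip out fixed cost: VC = 70q - 14q^2 + q^3. Then AVC = 70 - 14q + q^2 and MC = 70 - 28q + 3q^2.
AVC is minimized where dAVC/dq = -14 + 2q = 0, at q = 7; min AVC = 70 - 14·7 + 7^2 = ¥21.
With P < min AVC (¥18 < ¥21), every unit sold adds to the loss.
Best response: produce nothing and absorb the ¥537 fixed cost.

Shut down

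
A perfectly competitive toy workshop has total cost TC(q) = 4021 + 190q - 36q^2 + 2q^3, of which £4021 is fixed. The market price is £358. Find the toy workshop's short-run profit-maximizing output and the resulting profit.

AVC = 190 - 36q + 2q^2; min AVC = £28 at q = 9. Since P = £358 ≥ min AVC, the firm produces.
MC = 190 - 72q + 6q^2. Setting P = MC and taking the root on the rising branch gives q* = 14.
TR = 358·14 = 5012. TC = 4021 + 1092 = 5113. Profit = 5012 − 5113 = -£101.
Shutting down would mean losing the fixed cost of £4021, so operating at a loss of £101 is better by £3920.

Profit = -£101 at q = 14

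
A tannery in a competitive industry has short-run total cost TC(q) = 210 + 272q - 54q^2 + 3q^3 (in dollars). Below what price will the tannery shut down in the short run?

$29 per unit

The shutdown price is the minimum of AVC. VC = 272q - 54q^2 + 3q^3, so AVC = 272 - 54q + 3q^2.
At the minimum of AVC, MC = AVC. MC = 272 - 108q + 9q^2; setting MC = AVC gives 6q^2 - 54q = 0, so q = 9. min AVC = 29.
For P < $29 the firm produces nothing.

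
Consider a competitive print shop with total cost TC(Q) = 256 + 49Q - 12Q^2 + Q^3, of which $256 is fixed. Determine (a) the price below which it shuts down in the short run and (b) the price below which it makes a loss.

Shutdown price = min AVC. AVC = 49 - 12Q + Q^2, with vertex at Q = 6 and minimum $13.
ATC = 256/Q + 49 - 12Q + Q^2. Setting dATC/dQ = −256/Q^2 − 12 + 2Q = 0 gives Q = 8 (since 2·8^3 − 12·8^2 = 256).
min ATC = 256/8 + 49 − 12·8 + 8^2 = $49. That is the break-even price.
For $13 ≤ P < $49 the firm produces at a loss; below $13 it shuts down.

Shutdown price = $13; break-even price = $49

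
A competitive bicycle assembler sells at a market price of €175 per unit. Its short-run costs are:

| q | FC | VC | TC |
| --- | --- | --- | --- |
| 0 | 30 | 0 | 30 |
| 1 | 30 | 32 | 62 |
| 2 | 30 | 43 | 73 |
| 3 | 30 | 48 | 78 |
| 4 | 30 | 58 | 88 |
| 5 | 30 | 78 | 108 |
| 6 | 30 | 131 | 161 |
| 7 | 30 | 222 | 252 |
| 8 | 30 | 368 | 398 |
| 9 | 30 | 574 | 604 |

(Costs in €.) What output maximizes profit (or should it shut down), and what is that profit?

q = 8; profit = €1002

Tabulate TR − TC: q=0: -30; q=1: 113; q=2: 277; q=3: 447; q=4: 612; q=5: 767; q=6: 889; q=7: 973; q=8: 1002; q=9: 971.
Profit is maximized at q = 8. AVC there is 368/8 = €46 ≤ P, so producing beats shutting down (which would give -€30).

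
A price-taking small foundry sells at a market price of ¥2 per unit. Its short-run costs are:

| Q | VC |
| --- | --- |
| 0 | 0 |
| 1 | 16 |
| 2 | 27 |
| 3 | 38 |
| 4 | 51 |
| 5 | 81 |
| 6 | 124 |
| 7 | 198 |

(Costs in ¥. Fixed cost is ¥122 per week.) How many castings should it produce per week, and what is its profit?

Profit at each row (π = 2Q − TC): Q=0: -122; Q=1: -136; Q=2: -145; Q=3: -154; Q=4: -165; Q=5: -193; Q=6: -234; Q=7: -306.
Profit is highest at Q = 0. Equivalently, the lowest AVC in the table is 38/3 ≈ ¥12.67 at Q = 3, and P = ¥2 falls below it — price never covers variable cost, so the firm shuts down and loses only its fixed cost.

Q = 0 (shut down); profit = -¥122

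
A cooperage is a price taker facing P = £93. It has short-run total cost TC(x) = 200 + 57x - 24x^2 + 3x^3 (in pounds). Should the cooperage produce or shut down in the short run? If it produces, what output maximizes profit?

Produce at x = 6

Variable cost is VC = 57x - 24x^2 + 3x^3, so AVC = VC/x = 57 - 24x + 3x^2 and MC = dTC/dx = 57 - 48x + 9x^2.
The AVC parabola has its vertex at x = 24/6 = 4, where AVC = 57 - 24·4 + 3·4^2 = £9.
Because £93 ≥ £9, revenue can cover variable cost; the firm operates.
Set P = MC: 93 = 57 - 48x + 9x^2 → -36 - 48x + 9x^2 = 0. The roots are x = -2/3 and x = 6; the profit-maximizing output is on the rising part of MC, so x* = 6.
Check: AVC at x = 6 is £21 ≤ P, so revenue covers variable cost.
Profit = P·x − TC = 93·6 − 326 = £232.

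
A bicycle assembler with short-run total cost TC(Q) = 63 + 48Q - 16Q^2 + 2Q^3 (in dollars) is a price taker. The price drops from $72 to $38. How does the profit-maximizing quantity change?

AVC = 48 - 16Q + 2Q^2, minimized at Q = 4 where min AVC = $16. MC = 48 - 32Q + 6Q^2.
With P = $72 above the shutdown price, P = MC gives Q = 6.
At P = $38 ≥ min AVC, set P = MC: Q = 5. The firm stays open but cuts output.

Output falls from 6 to 5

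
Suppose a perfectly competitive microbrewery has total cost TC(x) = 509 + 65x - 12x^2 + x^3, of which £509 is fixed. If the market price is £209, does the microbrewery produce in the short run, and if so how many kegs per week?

Produce at x = 12

Strip out fixed cost: VC = 65x - 12x^2 + x^3. Then AVC = 65 - 12x + x^2 and MC = 65 - 24x + 3x^2.
AVC hits its minimum where MC = AVC, at x = 6, giving min AVC = 65 - 12·6 + 6^2 = £29.
P = £209 exceeds min AVC = £29, so the firm stays open.
P = MC gives -144 - 24x + 3x^2 = 0, with roots -4 and 12. Take the larger (rising MC): x* = 12.
Check: AVC at x = 12 is £65 ≤ P, so revenue covers variable cost.
Profit = P·x − TC = 209·12 − 1289 = £1219.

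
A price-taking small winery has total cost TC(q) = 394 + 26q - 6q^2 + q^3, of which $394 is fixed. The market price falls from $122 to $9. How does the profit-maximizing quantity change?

Output falls from 8 to 0 (the firm shuts down)

AVC = 26 - 6q + q^2, minimized at q = 3 where min AVC = $17. MC = 26 - 12q + 3q^2.
With P = $122 above the shutdown price, P = MC gives q = 8.
At P = $9 < min AVC = $17, price no longer covers variable cost at any output, so the firm shuts down: q = 0.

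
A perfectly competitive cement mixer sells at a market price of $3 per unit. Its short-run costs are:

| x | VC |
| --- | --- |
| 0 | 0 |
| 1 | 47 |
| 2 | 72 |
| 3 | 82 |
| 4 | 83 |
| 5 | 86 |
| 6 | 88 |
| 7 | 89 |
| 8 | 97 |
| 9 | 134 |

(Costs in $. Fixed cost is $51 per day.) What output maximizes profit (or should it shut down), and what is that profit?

Tabulate TR − TC: x=0: -51; x=1: -95; x=2: -117; x=3: -124; x=4: -122; x=5: -122; x=6: -121; x=7: -119; x=8: -124; x=9: -158.
Profit is highest at x = 0. Equivalently, the lowest AVC in the table is 97/8 ≈ $12.12 at x = 8, and P = $3 falls below it — price never covers variable cost, so the firm shuts down and loses only its fixed cost.

x = 0 (shut down); profit = -$51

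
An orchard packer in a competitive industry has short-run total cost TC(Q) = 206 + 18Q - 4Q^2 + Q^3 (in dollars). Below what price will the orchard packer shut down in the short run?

The shutdown price is the minimum of AVC. VC = 18Q - 4Q^2 + Q^3, so AVC = 18 - 4Q + Q^2.
dAVC/dQ = -4 + 2Q = 0 gives Q = 2. min AVC = 18 - 4·2 + 2^2 = 14.
For P < $14 the firm produces nothing.

$14 per unit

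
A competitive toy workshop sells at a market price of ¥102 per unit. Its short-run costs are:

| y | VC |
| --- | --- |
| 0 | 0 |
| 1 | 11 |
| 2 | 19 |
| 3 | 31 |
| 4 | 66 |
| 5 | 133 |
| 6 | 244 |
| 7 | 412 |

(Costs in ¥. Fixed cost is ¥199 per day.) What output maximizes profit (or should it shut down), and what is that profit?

Tabulate TR − TC: y=0: -199; y=1: -108; y=2: -14; y=3: 76; y=4: 143; y=5: 178; y=6: 169; y=7: 103.
Profit is maximized at y = 5. AVC there is 133/5 = ¥26.60 ≤ P, so producing beats shutting down (which would give -¥199).

y = 5; profit = ¥178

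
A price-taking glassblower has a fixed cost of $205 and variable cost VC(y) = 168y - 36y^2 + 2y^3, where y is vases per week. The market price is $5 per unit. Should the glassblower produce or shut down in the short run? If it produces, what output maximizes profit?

Strip out fixed cost: VC = 168y - 36y^2 + 2y^3. Then AVC = 168 - 36y + 2y^2 and MC = 168 - 72y + 6y^2.
AVC hits its minimum where MC = AVC, at y = 9, giving min AVC = 168 - 36·9 + 2·9^2 = $6.
P = $5 lies below min AVC = $6; no output level covers variable cost.
Best response: produce nothing and absorb the $205 fixed cost.

Shut down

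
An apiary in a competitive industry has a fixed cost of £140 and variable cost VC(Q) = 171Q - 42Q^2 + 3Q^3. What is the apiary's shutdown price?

£24 per unit

Short-run supply begins at min AVC. From VC = 171Q - 42Q^2 + 3Q^3, AVC = 171 - 42Q + 3Q^2.
At the minimum of AVC, MC = AVC. MC = 171 - 84Q + 9Q^2; setting MC = AVC gives 6Q^2 - 42Q = 0, so Q = 7. min AVC = 24.
So the shutdown price is £24.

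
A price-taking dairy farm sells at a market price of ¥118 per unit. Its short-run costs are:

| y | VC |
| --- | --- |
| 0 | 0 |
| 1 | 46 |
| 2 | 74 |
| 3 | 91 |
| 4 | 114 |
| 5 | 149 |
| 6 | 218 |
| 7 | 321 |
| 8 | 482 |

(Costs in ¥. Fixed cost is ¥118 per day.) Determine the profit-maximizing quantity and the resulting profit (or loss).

y = 7; profit = ¥387

Profit at each row (π = 118y − TC): y=0: -118; y=1: -46; y=2: 44; y=3: 145; y=4: 240; y=5: 323; y=6: 372; y=7: 387; y=8: 344.
Profit is maximized at y = 7. AVC there is 321/7 = ¥45.86 ≤ P, so producing beats shutting down (which would give -¥118).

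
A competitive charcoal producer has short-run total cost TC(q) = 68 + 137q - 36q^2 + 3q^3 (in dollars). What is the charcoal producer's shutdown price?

The firm shuts down when price falls below the minimum of average variable cost. AVC = VC/q = 137 - 36q + 3q^2.
At the minimum of AVC, MC = AVC. MC = 137 - 72q + 9q^2; setting MC = AVC gives 6q^2 - 36q = 0, so q = 6. min AVC = 29.
The firm shuts down for any P below $29.

$29 per unit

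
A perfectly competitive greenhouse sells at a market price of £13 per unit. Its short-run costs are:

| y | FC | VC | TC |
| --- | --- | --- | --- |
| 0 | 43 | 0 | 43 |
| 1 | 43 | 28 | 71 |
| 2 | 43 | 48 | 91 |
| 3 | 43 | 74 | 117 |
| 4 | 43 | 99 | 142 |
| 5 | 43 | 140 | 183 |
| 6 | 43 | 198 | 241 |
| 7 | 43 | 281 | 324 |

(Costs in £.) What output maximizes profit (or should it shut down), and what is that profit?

Compute π = P·y − TC at each output: y=0: -43; y=1: -58; y=2: -65; y=3: -78; y=4: -90; y=5: -118; y=6: -163; y=7: -233.
Profit is highest at y = 0. Equivalently, the lowest AVC in the table is 48/2 ≈ £24 at y = 2, and P = £13 falls below it — price never covers variable cost, so the firm shuts down and loses only its fixed cost.

y = 0 (shut down); profit = -£43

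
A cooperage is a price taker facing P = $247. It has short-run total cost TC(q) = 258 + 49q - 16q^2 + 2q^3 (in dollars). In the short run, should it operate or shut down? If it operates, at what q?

Produce at q = 9

Variable cost is VC = 49q - 16q^2 + 2q^3, so AVC = VC/q = 49 - 16q + 2q^2 and MC = dTC/dq = 49 - 32q + 6q^2.
The AVC parabola has its vertex at q = 16/4 = 4, where AVC = 49 - 16·4 + 2·4^2 = $17.
P = $247 exceeds min AVC = $17, so the firm stays open.
Set P = MC: 247 = 49 - 32q + 6q^2 → -198 - 32q + 6q^2 = 0. The roots are q = -11/3 and q = 9; the profit-maximizing output is on the rising part of MC, so q* = 9.
Check: AVC at q = 9 is $67 ≤ P, so revenue covers variable cost.
Profit = P·q − TC = 247·9 − 861 = $1362.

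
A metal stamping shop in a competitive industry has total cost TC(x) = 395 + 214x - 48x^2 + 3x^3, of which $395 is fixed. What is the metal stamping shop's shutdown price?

Short-run supply begins at min AVC. From VC = 214x - 48x^2 + 3x^3, AVC = 214 - 48x + 3x^2.
At the minimum of AVC, MC = AVC. MC = 214 - 96x + 9x^2; setting MC = AVC gives 6x^2 - 48x = 0, so x = 8. min AVC = 22.
So the shutdown price is $22.

$22 per unit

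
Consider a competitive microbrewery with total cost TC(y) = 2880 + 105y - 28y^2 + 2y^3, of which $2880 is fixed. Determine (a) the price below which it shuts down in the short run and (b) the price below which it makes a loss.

Shutdown price = min AVC. AVC = 105 - 28y + 2y^2, with vertex at y = 7 and minimum $7.
ATC = 2880/y + 105 - 28y + 2y^2. Setting dATC/dy = −2880/y^2 − 28 + 4y = 0 gives y = 12 (since 4·12^3 − 28·12^2 = 2880).
min ATC = 2880/12 + 105 − 28·12 + 2·12^2 = $297. That is the break-even price.
Between these two prices the firm operates at a loss; above $297 it earns a profit.

Shutdown price = $7; break-even price = $297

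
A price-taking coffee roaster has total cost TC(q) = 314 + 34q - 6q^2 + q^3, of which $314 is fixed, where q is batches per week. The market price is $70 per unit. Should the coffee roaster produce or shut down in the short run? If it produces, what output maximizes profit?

Produce at q = 6

From TC, MC = TC'(q) = 34 - 12q + 3q^2 and AVC = VC/q = 34 - 6q + q^2.
AVC is minimized where dAVC/dq = -6 + 2q = 0, at q = 3; min AVC = 34 - 6·3 + 3^2 = $25.
Since P = $70 ≥ min AVC = $25, price covers variable cost and the firm should produce.
Set P = MC: 70 = 34 - 12q + 3q^2 → -36 - 12q + 3q^2 = 0. The roots are q = -2 and q = 6; the profit-maximizing output is on the rising part of MC, so q* = 6.
Check: AVC at q = 6 is $34 ≤ P, so revenue covers variable cost.
Profit = P·q − TC = 70·6 − 518 = -$98, a loss, but smaller than the $314 fixed cost the firm would lose by shutting down.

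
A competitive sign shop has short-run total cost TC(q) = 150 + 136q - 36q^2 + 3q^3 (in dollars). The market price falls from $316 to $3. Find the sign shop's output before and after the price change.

MC = 136 - 72q + 9q^2; the shutdown threshold is min AVC = $28 (at q = 6).
At P = $316 ≥ min AVC, set P = MC on the rising branch: q = 10.
At P = $3 < min AVC = $28, price no longer covers variable cost at any output, so the firm shuts down: q = 0.

Output falls from 10 to 0 (the firm shuts down)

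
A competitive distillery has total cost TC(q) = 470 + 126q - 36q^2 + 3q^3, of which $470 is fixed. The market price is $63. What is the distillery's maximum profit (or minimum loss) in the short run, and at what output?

AVC = 126 - 36q + 3q^2 has its minimum $18 at q = 6; price $63 clears that bar, so the firm operates.
MC = 126 - 72q + 9q^2. Setting P = MC and taking the root on the rising branch gives q* = 7.
TR = 63·7 = 441. TC = 470 + 147 = 617. Profit = 441 − 617 = -$176.
That loss of $176 beats the $470 the firm would lose by shutting down; producing recovers $294 of fixed cost.

Profit = -$176 at q = 7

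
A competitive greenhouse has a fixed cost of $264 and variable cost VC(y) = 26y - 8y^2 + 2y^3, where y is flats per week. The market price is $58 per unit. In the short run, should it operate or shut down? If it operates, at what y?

Produce at y = 4

Strip out fixed cost: VC = 26y - 8y^2 + 2y^3. Then AVC = 26 - 8y + 2y^2 and MC = 26 - 16y + 6y^2.
AVC hits its minimum where MC = AVC, at y = 2, giving min AVC = 26 - 8·2 + 2·2^2 = $18.
Since P = $58 ≥ min AVC = $18, price covers variable cost and the firm should produce.
Set P = MC: 58 = 26 - 16y + 6y^2 → -32 - 16y + 6y^2 = 0. The roots are y = -4/3 and y = 4; the profit-maximizing output is on the rising part of MC, so y* = 4.
Check: AVC at y = 4 is $26 ≤ P, so revenue covers variable cost.
Profit = P·y − TC = 58·4 − 368 = -$136, a loss, but smaller than the $264 fixed cost the firm would lose by shutting down.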